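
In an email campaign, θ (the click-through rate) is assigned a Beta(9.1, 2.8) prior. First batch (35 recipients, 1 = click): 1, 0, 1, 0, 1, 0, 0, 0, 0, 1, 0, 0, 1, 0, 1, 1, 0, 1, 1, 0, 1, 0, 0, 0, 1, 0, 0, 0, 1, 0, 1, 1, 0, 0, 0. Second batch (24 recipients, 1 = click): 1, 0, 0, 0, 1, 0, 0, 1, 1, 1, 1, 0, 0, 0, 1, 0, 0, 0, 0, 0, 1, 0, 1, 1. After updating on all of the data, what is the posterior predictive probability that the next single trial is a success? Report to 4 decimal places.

The Beta prior is conjugate to a Binomial/Bernoulli likelihood; the update adds successes to α and failures to β.
After batch 1: Beta(9.1+14, 2.8+21) = Beta(23.1, 23.8).
After batch 2: Beta(23.1+10, 23.8+14) = Beta(33.1, 37.8).
For a single future Bernoulli trial, P(success | data) = α/(α+β) = 0.4669.

0.4669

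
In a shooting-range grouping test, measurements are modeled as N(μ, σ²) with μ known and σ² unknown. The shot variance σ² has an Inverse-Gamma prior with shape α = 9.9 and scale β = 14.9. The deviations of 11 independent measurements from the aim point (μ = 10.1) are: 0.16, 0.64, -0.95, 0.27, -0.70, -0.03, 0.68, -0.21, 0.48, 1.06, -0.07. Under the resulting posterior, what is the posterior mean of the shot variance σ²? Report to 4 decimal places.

With known mean μ and an Inverse-Gamma(α, β) prior on σ², the Normal likelihood is conjugate: posterior is Inv-Gamma(α + n/2, β + Σ(xᵢ−μ)²/2).
Σ(xᵢ−μ)² = (0.16)² + (0.64)² + (-0.95)² + (0.27)² + (-0.70)² + (-0.03)² + (0.68)² + (-0.21)² + (0.48)² + (1.06)² + (-0.07)² = 3.7669.
Posterior: Inv-Gamma(9.9 + 11/2, 14.9 + 3.7669/2) = Inv-Gamma(15.40, 16.78345).
E[σ²|data] = β/(α−1) = 16.78345/14.40 = 1.1655.

1.1655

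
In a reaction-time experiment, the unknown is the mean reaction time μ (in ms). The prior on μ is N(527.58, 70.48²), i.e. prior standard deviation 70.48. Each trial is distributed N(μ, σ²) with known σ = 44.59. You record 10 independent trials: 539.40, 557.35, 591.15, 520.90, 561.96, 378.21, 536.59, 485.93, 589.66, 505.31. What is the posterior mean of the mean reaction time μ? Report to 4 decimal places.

526.6819

For Normal data with known variance σ², a Normal(μ₀, σ₀²) prior on μ is conjugate. Posterior precision = 1/σ₀² + n/σ²; posterior mean is the precision-weighted average of μ₀ and x̄.
Σxᵢ = 539.40 + 557.35 + 591.15 + 520.90 + 561.96 + 378.21 + 536.59 + 485.93 + 589.66 + 505.31 = 5266.46, so n·x̄ = 5266.46.
σ₀² = 70.48² = 4967.4304, σ² = 44.59² = 1988.2681; σ² + n·σ₀² = 1988.2681 + 10·4967.4304 = 51662.5721.
Posterior mean = (μ₀/σ₀² + n·x̄/σ²)/(1/σ₀² + n/σ²) = (σ²·μ₀ + σ₀²·n·x̄)/(σ² + n·σ₀²) = (1988.2681·527.58 + 4967.4304·5266.46)/51662.5721 = 27209743.988582/51662.5721 = 526.6819.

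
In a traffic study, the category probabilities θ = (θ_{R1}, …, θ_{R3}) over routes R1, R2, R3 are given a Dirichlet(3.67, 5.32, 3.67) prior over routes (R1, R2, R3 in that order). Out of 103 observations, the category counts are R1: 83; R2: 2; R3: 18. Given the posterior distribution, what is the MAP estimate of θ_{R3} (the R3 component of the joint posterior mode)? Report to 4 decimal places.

The Dirichlet prior is conjugate to the Multinomial likelihood: each posterior αⱼ = prior αⱼ + observed count nⱼ.
Posterior concentration: (86.67, 7.32, 21.67), total = 115.66.
Joint mode component: (α_{R3}−1)/(Σα−K) = 20.67/112.66 = 0.1835.

0.1835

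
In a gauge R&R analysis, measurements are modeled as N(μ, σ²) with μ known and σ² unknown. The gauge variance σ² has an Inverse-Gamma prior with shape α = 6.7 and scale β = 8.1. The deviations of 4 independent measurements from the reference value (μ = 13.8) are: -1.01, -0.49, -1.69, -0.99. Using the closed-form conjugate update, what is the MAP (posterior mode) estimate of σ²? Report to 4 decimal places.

1.0978

With known mean μ and an Inverse-Gamma(α, β) prior on σ², the Normal likelihood is conjugate: posterior is Inv-Gamma(α + n/2, β + Σ(xᵢ−μ)²/2).
Σ(xᵢ−μ)² = (-1.01)² + (-0.49)² + (-1.69)² + (-0.99)² = 5.0964.
Posterior: Inv-Gamma(6.7 + 4/2, 8.1 + 5.0964/2) = Inv-Gamma(8.70, 10.64820).
Mode = β/(α+1) = 10.64820/9.70 = 1.0978.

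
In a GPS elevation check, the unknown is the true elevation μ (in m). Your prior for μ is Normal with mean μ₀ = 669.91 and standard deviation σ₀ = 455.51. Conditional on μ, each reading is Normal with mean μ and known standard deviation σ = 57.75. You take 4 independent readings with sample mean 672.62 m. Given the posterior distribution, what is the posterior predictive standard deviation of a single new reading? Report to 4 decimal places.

For Normal data with known variance σ², a Normal(μ₀, σ₀²) prior on μ is conjugate. Posterior precision = 1/σ₀² + n/σ²; posterior mean is the precision-weighted average of μ₀ and x̄.
σ₀² = 455.51² = 207489.3601, σ² = 57.75² = 3335.0625; σ² + n·σ₀² = 3335.0625 + 4·207489.3601 = 833292.5029.
Posterior precision = 1/σ₀² + n/σ² = 1/207489.3601 + 4/3335.0625 = (σ² + n·σ₀²)/(σ₀²σ²) = 833292.5029/(207489.3601·3335.0625); posterior variance σₙ² = σ₀²σ²/(σ² + n·σ₀²) = 207489.3601·3335.0625/833292.5029 = 830.428669.
Predictive variance for one new observation = σₙ² + σ² = 207489.3601·3335.0625/833292.5029 + 3335.0625 = σ²·(σ₀² + 833292.5029)/833292.5029 = 3335.0625·1040781.863/833292.5029 = 4165.491169; SD = √(3335.0625·1040781.863/833292.5029) = 64.5406.

64.5406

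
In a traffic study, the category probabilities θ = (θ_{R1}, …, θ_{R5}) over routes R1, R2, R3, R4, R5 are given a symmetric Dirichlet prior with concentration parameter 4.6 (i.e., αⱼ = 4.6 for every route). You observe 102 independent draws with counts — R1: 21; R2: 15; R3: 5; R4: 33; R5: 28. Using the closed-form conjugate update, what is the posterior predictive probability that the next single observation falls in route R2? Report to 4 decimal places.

The Dirichlet prior is conjugate to the Multinomial likelihood: each posterior αⱼ = prior αⱼ + observed count nⱼ.
Posterior concentration: (25.6, 19.6, 9.6, 37.6, 32.6), total = 125.0.
P(next = R2 | data) = α_{R2}/Σα = 0.1568.

0.1568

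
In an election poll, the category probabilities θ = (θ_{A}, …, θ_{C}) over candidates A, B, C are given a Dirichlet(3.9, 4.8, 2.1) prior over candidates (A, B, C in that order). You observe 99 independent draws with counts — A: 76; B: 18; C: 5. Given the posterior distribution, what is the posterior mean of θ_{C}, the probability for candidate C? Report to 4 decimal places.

0.0647

The Dirichlet prior is conjugate to the Multinomial likelihood: each posterior αⱼ = prior αⱼ + observed count nⱼ.
Posterior concentration: (79.9, 22.8, 7.1), total = 109.8.
E[θ_{C}|data] = α_{C}/Σα = 7.1/109.8 = 0.0647.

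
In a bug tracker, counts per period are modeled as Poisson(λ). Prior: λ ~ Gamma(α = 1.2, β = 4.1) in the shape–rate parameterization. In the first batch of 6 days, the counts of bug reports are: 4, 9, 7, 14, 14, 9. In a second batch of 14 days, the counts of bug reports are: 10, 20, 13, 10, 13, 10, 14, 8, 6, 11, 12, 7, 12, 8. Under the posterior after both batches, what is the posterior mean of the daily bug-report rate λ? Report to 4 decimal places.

8.8050

With a Gamma(shape α, rate β) prior, the Poisson likelihood is conjugate: the posterior is Gamma(α + ΣXᵢ, β + n).
Batch 1: sum of counts S = 57 over n = 6 days.
After batch 1: Gamma(α+S, β+n) = Gamma(1.2+57, 4.1+6) = Gamma(58.2, 10.1).
Batch 2: sum of counts S = 154 over n = 14 days.
After batch 2: Gamma(α+S, β+n) = Gamma(58.2+154, 10.1+14) = Gamma(212.2, 24.1).
Posterior mean = α/β = 212.2/24.1 = 8.8050.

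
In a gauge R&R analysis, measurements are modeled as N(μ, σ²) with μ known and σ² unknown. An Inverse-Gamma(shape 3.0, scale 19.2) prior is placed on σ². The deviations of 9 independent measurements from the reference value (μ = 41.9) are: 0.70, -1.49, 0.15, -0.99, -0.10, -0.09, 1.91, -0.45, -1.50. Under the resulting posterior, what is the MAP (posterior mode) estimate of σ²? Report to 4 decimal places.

With known mean μ and an Inverse-Gamma(α, β) prior on σ², the Normal likelihood is conjugate: posterior is Inv-Gamma(α + n/2, β + Σ(xᵢ−μ)²/2).
Σ(xᵢ−μ)² = (0.70)² + (-1.49)² + (0.15)² + (-0.99)² + (-0.10)² + (-0.09)² + (1.91)² + (-0.45)² + (-1.50)² = 9.8314.
Posterior: Inv-Gamma(3.0 + 9/2, 19.2 + 9.8314/2) = Inv-Gamma(7.50, 24.11570).
Mode = β/(α+1) = 24.11570/8.50 = 2.8371.

2.8371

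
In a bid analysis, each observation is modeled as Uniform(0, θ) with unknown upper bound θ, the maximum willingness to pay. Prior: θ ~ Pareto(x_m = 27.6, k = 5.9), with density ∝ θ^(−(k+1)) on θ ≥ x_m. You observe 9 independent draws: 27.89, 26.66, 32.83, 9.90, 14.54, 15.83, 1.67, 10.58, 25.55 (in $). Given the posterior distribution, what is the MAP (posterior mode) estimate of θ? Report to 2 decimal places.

A Pareto(scale x_m, shape k) prior on the upper bound θ of Uniform(0, θ) is conjugate: posterior is Pareto(max(x_m, max xᵢ), k + n).
Sample maximum = 32.83; prior scale x_m = 27.6 → posterior scale = max = 32.83.
Posterior shape = 5.9 + 9 = 14.9.
The Pareto density is decreasing on [x_m, ∞), so the mode is x_m = 32.83.

32.83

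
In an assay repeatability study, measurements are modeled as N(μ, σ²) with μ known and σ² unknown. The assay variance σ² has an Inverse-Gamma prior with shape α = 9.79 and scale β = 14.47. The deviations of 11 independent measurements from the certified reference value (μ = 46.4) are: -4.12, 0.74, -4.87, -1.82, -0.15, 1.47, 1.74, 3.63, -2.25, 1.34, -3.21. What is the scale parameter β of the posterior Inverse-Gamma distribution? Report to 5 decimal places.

With known mean μ and an Inverse-Gamma(α, β) prior on σ², the Normal likelihood is conjugate: posterior is Inv-Gamma(α + n/2, β + Σ(xᵢ−μ)²/2).
Σ(xᵢ−μ)² = (-4.12)² + (0.74)² + (-4.87)² + (-1.82)² + (-0.15)² + (1.47)² + (1.74)² + (3.63)² + (-2.25)² + (1.34)² + (-3.21)² = 80.1014.
Posterior: Inv-Gamma(9.79 + 11/2, 14.47 + 80.1014/2) = Inv-Gamma(15.29, 54.52070).
Posterior β = 54.52070.

54.52070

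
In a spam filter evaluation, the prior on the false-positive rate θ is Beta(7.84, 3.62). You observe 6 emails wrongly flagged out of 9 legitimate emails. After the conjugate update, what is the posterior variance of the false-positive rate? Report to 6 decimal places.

The Beta prior is conjugate to a Binomial/Bernoulli likelihood; the update adds successes to α and failures to β.
Posterior: Beta(α+k, β+n−k) = Beta(7.84+6, 3.62+3) = Beta(13.84, 6.62).
Var = αβ/((α+β)²(α+β+1)) = 13.84·6.62/(20.46²·21.46) = 0.010199.

0.010199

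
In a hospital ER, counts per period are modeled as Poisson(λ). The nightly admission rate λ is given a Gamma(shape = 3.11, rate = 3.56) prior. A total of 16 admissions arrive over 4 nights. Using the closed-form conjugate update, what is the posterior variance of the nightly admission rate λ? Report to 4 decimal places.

0.3344

With a Gamma(shape α, rate β) prior, the Poisson likelihood is conjugate: the posterior is Gamma(α + ΣXᵢ, β + n).
Posterior: Gamma(α+S, β+n) = Gamma(3.11+16, 3.56+4) = Gamma(19.11, 7.56).
Var = α/β² = 19.11/7.56² = 0.3344.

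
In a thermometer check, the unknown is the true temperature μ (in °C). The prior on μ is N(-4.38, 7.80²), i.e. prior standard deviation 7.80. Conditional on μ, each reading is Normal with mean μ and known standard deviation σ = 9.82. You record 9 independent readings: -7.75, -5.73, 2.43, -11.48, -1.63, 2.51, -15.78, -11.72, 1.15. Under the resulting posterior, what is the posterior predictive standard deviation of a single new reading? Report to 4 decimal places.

10.2734

For Normal data with known variance σ², a Normal(μ₀, σ₀²) prior on μ is conjugate. Posterior precision = 1/σ₀² + n/σ²; posterior mean is the precision-weighted average of μ₀ and x̄.
σ₀² = 7.80² = 60.84, σ² = 9.82² = 96.4324; σ² + n·σ₀² = 96.4324 + 9·60.84 = 643.9924.
Posterior precision = 1/σ₀² + n/σ² = 1/60.84 + 9/96.4324 = (σ² + n·σ₀²)/(σ₀²σ²) = 643.9924/(60.84·96.4324); posterior variance σₙ² = σ₀²σ²/(σ² + n·σ₀²) = 60.84·96.4324/643.9924 = 9.110274.
Predictive variance for one new observation = σₙ² + σ² = 60.84·96.4324/643.9924 + 96.4324 = σ²·(σ₀² + 643.9924)/643.9924 = 96.4324·704.8324/643.9924 = 105.542674; SD = √(96.4324·704.8324/643.9924) = 10.2734.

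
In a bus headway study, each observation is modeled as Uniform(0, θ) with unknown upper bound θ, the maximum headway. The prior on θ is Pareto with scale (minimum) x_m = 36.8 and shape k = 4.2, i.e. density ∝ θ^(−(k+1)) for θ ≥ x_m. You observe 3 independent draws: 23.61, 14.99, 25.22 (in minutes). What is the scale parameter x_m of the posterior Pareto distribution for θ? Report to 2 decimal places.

36.80

A Pareto(scale x_m, shape k) prior on the upper bound θ of Uniform(0, θ) is conjugate: posterior is Pareto(max(x_m, max xᵢ), k + n).
Sample maximum = 25.22; prior scale x_m = 36.8 → posterior scale = max = 36.80.
Posterior shape = 4.2 + 3 = 7.2.
Posterior scale x_m = 36.80.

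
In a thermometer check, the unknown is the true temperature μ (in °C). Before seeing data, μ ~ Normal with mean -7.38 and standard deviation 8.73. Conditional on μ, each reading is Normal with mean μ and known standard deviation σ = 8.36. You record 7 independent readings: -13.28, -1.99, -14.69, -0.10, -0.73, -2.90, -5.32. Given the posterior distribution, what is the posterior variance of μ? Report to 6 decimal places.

For Normal data with known variance σ², a Normal(μ₀, σ₀²) prior on μ is conjugate. Posterior precision = 1/σ₀² + n/σ²; posterior mean is the precision-weighted average of μ₀ and x̄.
σ₀² = 8.73² = 76.2129, σ² = 8.36² = 69.8896; σ² + n·σ₀² = 69.8896 + 7·76.2129 = 603.3799.
Posterior precision = 1/σ₀² + n/σ² = 1/76.2129 + 7/69.8896 = (σ² + n·σ₀²)/(σ₀²σ²) = 603.3799/(76.2129·69.8896); posterior variance σₙ² = σ₀²σ²/(σ² + n·σ₀²) = 76.2129·69.8896/603.3799 = 8.827754.

8.827754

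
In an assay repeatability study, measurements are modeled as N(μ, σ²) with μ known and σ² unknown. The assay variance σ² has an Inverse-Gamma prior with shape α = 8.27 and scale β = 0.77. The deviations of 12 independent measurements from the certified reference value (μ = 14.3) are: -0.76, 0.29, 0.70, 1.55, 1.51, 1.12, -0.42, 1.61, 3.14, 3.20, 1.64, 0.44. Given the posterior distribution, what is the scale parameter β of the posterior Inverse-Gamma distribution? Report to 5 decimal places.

With known mean μ and an Inverse-Gamma(α, β) prior on σ², the Normal likelihood is conjugate: posterior is Inv-Gamma(α + n/2, β + Σ(xᵢ−μ)²/2).
Σ(xᵢ−μ)² = (-0.76)² + (0.29)² + (0.70)² + (1.55)² + (1.51)² + (1.12)² + (-0.42)² + (1.61)² + (3.14)² + (3.20)² + (1.64)² + (0.44)² = 32.8400.
Posterior: Inv-Gamma(8.27 + 12/2, 0.77 + 32.8400/2) = Inv-Gamma(14.27, 17.19000).
Posterior β = 17.19000.

17.19000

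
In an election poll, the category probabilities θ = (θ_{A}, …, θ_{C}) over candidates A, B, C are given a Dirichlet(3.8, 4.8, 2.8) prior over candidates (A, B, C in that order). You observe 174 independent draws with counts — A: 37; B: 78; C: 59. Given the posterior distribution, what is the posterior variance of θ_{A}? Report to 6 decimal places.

The Dirichlet prior is conjugate to the Multinomial likelihood: each posterior αⱼ = prior αⱼ + observed count nⱼ.
Posterior concentration: (40.8, 82.8, 61.8), total = 185.4.
Var[θ_j] = α_j(Σα−α_j)/((Σα)²(Σα+1)) = 40.8·144.6/(185.4²·186.4) = 0.000921.

0.000921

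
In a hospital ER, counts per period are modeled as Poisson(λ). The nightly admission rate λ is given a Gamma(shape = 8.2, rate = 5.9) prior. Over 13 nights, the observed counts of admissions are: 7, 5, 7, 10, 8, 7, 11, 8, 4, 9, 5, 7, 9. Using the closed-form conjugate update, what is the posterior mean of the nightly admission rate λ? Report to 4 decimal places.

With a Gamma(shape α, rate β) prior, the Poisson likelihood is conjugate: the posterior is Gamma(α + ΣXᵢ, β + n).
Sum of counts S = 97 over n = 13 nights.
Posterior: Gamma(α+S, β+n) = Gamma(8.2+97, 5.9+13) = Gamma(105.2, 18.9).
Posterior mean = α/β = 105.2/18.9 = 5.5661.

5.5661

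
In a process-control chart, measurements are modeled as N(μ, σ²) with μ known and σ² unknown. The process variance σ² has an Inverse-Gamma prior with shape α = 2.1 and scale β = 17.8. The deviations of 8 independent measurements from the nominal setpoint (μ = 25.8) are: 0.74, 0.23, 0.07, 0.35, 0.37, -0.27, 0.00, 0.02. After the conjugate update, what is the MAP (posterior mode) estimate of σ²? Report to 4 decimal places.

2.5731

With known mean μ and an Inverse-Gamma(α, β) prior on σ², the Normal likelihood is conjugate: posterior is Inv-Gamma(α + n/2, β + Σ(xᵢ−μ)²/2).
Σ(xᵢ−μ)² = (0.74)² + (0.23)² + (0.07)² + (0.35)² + (0.37)² + (-0.27)² + (0.00)² + (0.02)² = 0.9381.
Posterior: Inv-Gamma(2.1 + 8/2, 17.8 + 0.9381/2) = Inv-Gamma(6.10, 18.26905).
Mode = β/(α+1) = 18.26905/7.10 = 2.5731.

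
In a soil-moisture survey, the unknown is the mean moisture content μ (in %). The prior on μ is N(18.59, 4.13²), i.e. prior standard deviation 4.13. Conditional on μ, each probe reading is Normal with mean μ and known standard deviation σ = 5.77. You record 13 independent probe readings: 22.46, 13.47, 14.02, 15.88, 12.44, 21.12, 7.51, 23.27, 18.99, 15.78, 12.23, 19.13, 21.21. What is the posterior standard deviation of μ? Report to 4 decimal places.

1.4922

For Normal data with known variance σ², a Normal(μ₀, σ₀²) prior on μ is conjugate. Posterior precision = 1/σ₀² + n/σ²; posterior mean is the precision-weighted average of μ₀ and x̄.
σ₀² = 4.13² = 17.0569, σ² = 5.77² = 33.2929; σ² + n·σ₀² = 33.2929 + 13·17.0569 = 255.0326.
Posterior precision = 1/σ₀² + n/σ² = 1/17.0569 + 13/33.2929 = (σ² + n·σ₀²)/(σ₀²σ²) = 255.0326/(17.0569·33.2929); posterior variance σₙ² = σ₀²σ²/(σ² + n·σ₀²) = 17.0569·33.2929/255.0326 = 2.226671.
Posterior SD = √σₙ² = √(17.0569·33.2929/255.0326) = 1.4922.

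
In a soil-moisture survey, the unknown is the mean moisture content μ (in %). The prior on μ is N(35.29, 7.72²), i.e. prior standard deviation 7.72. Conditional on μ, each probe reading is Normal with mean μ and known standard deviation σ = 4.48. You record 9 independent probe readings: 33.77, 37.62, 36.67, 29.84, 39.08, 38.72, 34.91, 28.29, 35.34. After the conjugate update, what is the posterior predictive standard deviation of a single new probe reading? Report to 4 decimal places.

For Normal data with known variance σ², a Normal(μ₀, σ₀²) prior on μ is conjugate. Posterior precision = 1/σ₀² + n/σ²; posterior mean is the precision-weighted average of μ₀ and x̄.
σ₀² = 7.72² = 59.5984, σ² = 4.48² = 20.0704; σ² + n·σ₀² = 20.0704 + 9·59.5984 = 556.456.
Posterior precision = 1/σ₀² + n/σ² = 1/59.5984 + 9/20.0704 = (σ² + n·σ₀²)/(σ₀²σ²) = 556.456/(59.5984·20.0704); posterior variance σₙ² = σ₀²σ²/(σ² + n·σ₀²) = 59.5984·20.0704/556.456 = 2.149611.
Predictive variance for one new observation = σₙ² + σ² = 59.5984·20.0704/556.456 + 20.0704 = σ²·(σ₀² + 556.456)/556.456 = 20.0704·616.0544/556.456 = 22.220011; SD = √(20.0704·616.0544/556.456) = 4.7138.

4.7138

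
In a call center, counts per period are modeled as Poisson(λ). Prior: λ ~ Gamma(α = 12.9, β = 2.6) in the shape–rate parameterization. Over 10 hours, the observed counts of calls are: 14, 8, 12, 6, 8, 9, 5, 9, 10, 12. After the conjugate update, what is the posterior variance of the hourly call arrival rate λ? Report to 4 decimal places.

With a Gamma(shape α, rate β) prior, the Poisson likelihood is conjugate: the posterior is Gamma(α + ΣXᵢ, β + n).
Sum of counts S = 93 over n = 10 hours.
Posterior: Gamma(α+S, β+n) = Gamma(12.9+93, 2.6+10) = Gamma(105.9, 12.6).
Var = α/β² = 105.9/12.6² = 0.6670.

0.6670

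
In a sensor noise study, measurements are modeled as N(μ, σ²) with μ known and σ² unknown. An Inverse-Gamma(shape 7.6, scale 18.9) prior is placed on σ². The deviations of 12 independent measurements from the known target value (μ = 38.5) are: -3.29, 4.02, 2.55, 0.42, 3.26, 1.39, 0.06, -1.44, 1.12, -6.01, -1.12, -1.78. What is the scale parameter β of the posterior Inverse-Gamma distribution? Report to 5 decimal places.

With known mean μ and an Inverse-Gamma(α, β) prior on σ², the Normal likelihood is conjugate: posterior is Inv-Gamma(α + n/2, β + Σ(xᵢ−μ)²/2).
Σ(xᵢ−μ)² = (-3.29)² + (4.02)² + (2.55)² + (0.42)² + (3.26)² + (1.39)² + (0.06)² + (-1.44)² + (1.12)² + (-6.01)² + (-1.12)² + (-1.78)² = 90.0976.
Posterior: Inv-Gamma(7.6 + 12/2, 18.9 + 90.0976/2) = Inv-Gamma(13.60, 63.94880).
Posterior β = 63.94880.

63.94880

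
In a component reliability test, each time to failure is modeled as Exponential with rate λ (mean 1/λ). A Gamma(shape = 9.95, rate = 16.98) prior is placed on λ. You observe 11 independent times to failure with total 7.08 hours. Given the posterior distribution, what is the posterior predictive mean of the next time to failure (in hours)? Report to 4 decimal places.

With a Gamma(shape α, rate β) prior on the exponential rate λ, the posterior after n observations with total T = Σxᵢ is Gamma(α+n, β+T).
Posterior: Gamma(9.95+11, 16.98+7.08) = Gamma(20.95, 24.06).
The predictive distribution for the next observation is Lomax; its mean is β/(α−1) = 24.06/19.95 = 1.2060.

1.2060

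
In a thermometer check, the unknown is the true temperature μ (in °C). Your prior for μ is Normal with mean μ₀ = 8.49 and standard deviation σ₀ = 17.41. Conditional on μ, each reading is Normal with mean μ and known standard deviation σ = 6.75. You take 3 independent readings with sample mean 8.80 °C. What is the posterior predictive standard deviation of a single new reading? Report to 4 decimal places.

7.7476

For Normal data with known variance σ², a Normal(μ₀, σ₀²) prior on μ is conjugate. Posterior precision = 1/σ₀² + n/σ²; posterior mean is the precision-weighted average of μ₀ and x̄.
σ₀² = 17.41² = 303.1081, σ² = 6.75² = 45.5625; σ² + n·σ₀² = 45.5625 + 3·303.1081 = 954.8868.
Posterior precision = 1/σ₀² + n/σ² = 1/303.1081 + 3/45.5625 = (σ² + n·σ₀²)/(σ₀²σ²) = 954.8868/(303.1081·45.5625); posterior variance σₙ² = σ₀²σ²/(σ² + n·σ₀²) = 303.1081·45.5625/954.8868 = 14.462827.
Predictive variance for one new observation = σₙ² + σ² = 303.1081·45.5625/954.8868 + 45.5625 = σ²·(σ₀² + 954.8868)/954.8868 = 45.5625·1257.9949/954.8868 = 60.025327; SD = √(45.5625·1257.9949/954.8868) = 7.7476.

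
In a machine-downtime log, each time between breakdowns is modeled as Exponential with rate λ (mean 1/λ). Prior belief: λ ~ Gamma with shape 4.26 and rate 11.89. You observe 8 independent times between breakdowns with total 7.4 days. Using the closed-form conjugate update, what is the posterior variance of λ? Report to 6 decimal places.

0.032948

With a Gamma(shape α, rate β) prior on the exponential rate λ, the posterior after n observations with total T = Σxᵢ is Gamma(α+n, β+T).
Posterior: Gamma(4.26+8, 11.89+7.4) = Gamma(12.26, 19.29).
Var = α/β² = 0.032948.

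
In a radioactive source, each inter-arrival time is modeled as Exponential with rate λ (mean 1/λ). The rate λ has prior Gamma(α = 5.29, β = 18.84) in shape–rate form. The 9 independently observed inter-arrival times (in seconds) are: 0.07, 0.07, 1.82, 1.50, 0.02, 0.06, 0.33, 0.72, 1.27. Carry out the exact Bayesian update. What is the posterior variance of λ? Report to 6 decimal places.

0.023423

With a Gamma(shape α, rate β) prior on the exponential rate λ, the posterior after n observations with total T = Σxᵢ is Gamma(α+n, β+T).
Sum of observations T = 5.86 seconds; n = 9.
Posterior: Gamma(5.29+9, 18.84+5.86) = Gamma(14.29, 24.70).
Var = α/β² = 0.023423.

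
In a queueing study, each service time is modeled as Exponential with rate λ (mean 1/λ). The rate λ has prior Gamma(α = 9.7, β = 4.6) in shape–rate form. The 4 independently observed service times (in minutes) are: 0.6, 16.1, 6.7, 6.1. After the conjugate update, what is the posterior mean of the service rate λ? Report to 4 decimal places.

With a Gamma(shape α, rate β) prior on the exponential rate λ, the posterior after n observations with total T = Σxᵢ is Gamma(α+n, β+T).
Sum of observations T = 29.5 minutes; n = 4.
Posterior: Gamma(9.7+4, 4.6+29.5) = Gamma(13.7, 34.1).
Posterior mean of λ = α/β = 13.7/34.1 = 0.4018.

0.4018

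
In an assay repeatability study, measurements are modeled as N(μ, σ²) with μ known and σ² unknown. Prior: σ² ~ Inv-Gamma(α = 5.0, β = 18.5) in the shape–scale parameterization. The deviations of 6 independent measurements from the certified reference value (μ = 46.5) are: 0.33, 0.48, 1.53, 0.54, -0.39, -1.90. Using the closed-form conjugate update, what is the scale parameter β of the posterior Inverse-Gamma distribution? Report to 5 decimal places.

21.86695

With known mean μ and an Inverse-Gamma(α, β) prior on σ², the Normal likelihood is conjugate: posterior is Inv-Gamma(α + n/2, β + Σ(xᵢ−μ)²/2).
Σ(xᵢ−μ)² = (0.33)² + (0.48)² + (1.53)² + (0.54)² + (-0.39)² + (-1.90)² = 6.7339.
Posterior: Inv-Gamma(5.0 + 6/2, 18.5 + 6.7339/2) = Inv-Gamma(8.00, 21.86695).
Posterior β = 21.86695.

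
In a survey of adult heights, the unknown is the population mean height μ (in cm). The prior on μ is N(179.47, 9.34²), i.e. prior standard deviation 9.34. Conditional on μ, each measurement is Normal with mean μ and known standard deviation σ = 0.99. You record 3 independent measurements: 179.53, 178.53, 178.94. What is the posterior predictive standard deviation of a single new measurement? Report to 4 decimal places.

For Normal data with known variance σ², a Normal(μ₀, σ₀²) prior on μ is conjugate. Posterior precision = 1/σ₀² + n/σ²; posterior mean is the precision-weighted average of μ₀ and x̄.
σ₀² = 9.34² = 87.2356, σ² = 0.99² = 0.9801; σ² + n·σ₀² = 0.9801 + 3·87.2356 = 262.6869.
Posterior precision = 1/σ₀² + n/σ² = 1/87.2356 + 3/0.9801 = (σ² + n·σ₀²)/(σ₀²σ²) = 262.6869/(87.2356·0.9801); posterior variance σₙ² = σ₀²σ²/(σ² + n·σ₀²) = 87.2356·0.9801/262.6869 = 0.325481.
Predictive variance for one new observation = σₙ² + σ² = 87.2356·0.9801/262.6869 + 0.9801 = σ²·(σ₀² + 262.6869)/262.6869 = 0.9801·349.9225/262.6869 = 1.305581; SD = √(0.9801·349.9225/262.6869) = 1.1426.

1.1426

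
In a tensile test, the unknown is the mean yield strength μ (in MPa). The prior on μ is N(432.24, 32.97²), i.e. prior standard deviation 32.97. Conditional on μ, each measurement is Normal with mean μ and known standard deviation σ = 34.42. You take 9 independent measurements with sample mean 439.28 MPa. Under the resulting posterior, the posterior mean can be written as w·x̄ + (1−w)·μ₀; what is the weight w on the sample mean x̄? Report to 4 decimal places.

0.8920

For Normal data with known variance σ², a Normal(μ₀, σ₀²) prior on μ is conjugate. Posterior precision = 1/σ₀² + n/σ²; posterior mean is the precision-weighted average of μ₀ and x̄.
σ₀² = 32.97² = 1087.0209, σ² = 34.42² = 1184.7364. Prior precision 1/σ₀² = 1/1087.0209; data precision n/σ² = 9/1184.7364.
w = (n/σ²)/(1/σ₀² + n/σ²) = n·σ₀²/(σ² + n·σ₀²) = 9·1087.0209/(1184.7364 + 9·1087.0209) = 9783.1881/10967.9245 = 0.8920.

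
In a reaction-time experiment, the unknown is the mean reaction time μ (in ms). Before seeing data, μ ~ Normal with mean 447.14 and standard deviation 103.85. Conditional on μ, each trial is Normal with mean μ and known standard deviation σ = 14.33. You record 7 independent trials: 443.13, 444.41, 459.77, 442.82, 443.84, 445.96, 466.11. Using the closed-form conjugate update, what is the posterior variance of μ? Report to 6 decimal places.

29.255979

For Normal data with known variance σ², a Normal(μ₀, σ₀²) prior on μ is conjugate. Posterior precision = 1/σ₀² + n/σ²; posterior mean is the precision-weighted average of μ₀ and x̄.
σ₀² = 103.85² = 10784.8225, σ² = 14.33² = 205.3489; σ² + n·σ₀² = 205.3489 + 7·10784.8225 = 75699.1064.
Posterior precision = 1/σ₀² + n/σ² = 1/10784.8225 + 7/205.3489 = (σ² + n·σ₀²)/(σ₀²σ²) = 75699.1064/(10784.8225·205.3489); posterior variance σₙ² = σ₀²σ²/(σ² + n·σ₀²) = 10784.8225·205.3489/75699.1064 = 29.255979.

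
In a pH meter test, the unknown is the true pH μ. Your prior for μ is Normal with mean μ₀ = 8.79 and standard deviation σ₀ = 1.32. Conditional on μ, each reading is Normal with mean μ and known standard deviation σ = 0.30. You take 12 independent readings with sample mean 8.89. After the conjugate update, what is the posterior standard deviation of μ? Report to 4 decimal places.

For Normal data with known variance σ², a Normal(μ₀, σ₀²) prior on μ is conjugate. Posterior precision = 1/σ₀² + n/σ²; posterior mean is the precision-weighted average of μ₀ and x̄.
σ₀² = 1.32² = 1.7424, σ² = 0.30² = 0.09; σ² + n·σ₀² = 0.09 + 12·1.7424 = 20.9988.
Posterior precision = 1/σ₀² + n/σ² = 1/1.7424 + 12/0.09 = (σ² + n·σ₀²)/(σ₀²σ²) = 20.9988/(1.7424·0.09); posterior variance σₙ² = σ₀²σ²/(σ² + n·σ₀²) = 1.7424·0.09/20.9988 = 0.007468.
Posterior SD = √σₙ² = √(1.7424·0.09/20.9988) = 0.0864.

0.0864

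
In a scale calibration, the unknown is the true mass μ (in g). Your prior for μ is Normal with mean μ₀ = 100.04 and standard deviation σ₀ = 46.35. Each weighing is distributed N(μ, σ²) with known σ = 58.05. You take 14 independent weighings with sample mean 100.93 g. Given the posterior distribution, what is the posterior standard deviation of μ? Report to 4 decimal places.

For Normal data with known variance σ², a Normal(μ₀, σ₀²) prior on μ is conjugate. Posterior precision = 1/σ₀² + n/σ²; posterior mean is the precision-weighted average of μ₀ and x̄.
σ₀² = 46.35² = 2148.3225, σ² = 58.05² = 3369.8025; σ² + n·σ₀² = 3369.8025 + 14·2148.3225 = 33446.3175.
Posterior precision = 1/σ₀² + n/σ² = 1/2148.3225 + 14/3369.8025 = (σ² + n·σ₀²)/(σ₀²σ²) = 33446.3175/(2148.3225·3369.8025); posterior variance σₙ² = σ₀²σ²/(σ² + n·σ₀²) = 2148.3225·3369.8025/33446.3175 = 216.449017.
Posterior SD = √σₙ² = √(2148.3225·3369.8025/33446.3175) = 14.7122.

14.7122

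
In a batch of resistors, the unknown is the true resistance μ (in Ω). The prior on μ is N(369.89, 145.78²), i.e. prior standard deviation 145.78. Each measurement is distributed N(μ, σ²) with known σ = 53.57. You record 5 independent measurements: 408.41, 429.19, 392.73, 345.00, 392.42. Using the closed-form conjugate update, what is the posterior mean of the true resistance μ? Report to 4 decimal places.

392.9278

For Normal data with known variance σ², a Normal(μ₀, σ₀²) prior on μ is conjugate. Posterior precision = 1/σ₀² + n/σ²; posterior mean is the precision-weighted average of μ₀ and x̄.
Σxᵢ = 408.41 + 429.19 + 392.73 + 345.00 + 392.42 = 1967.75, so n·x̄ = 1967.75.
σ₀² = 145.78² = 21251.8084, σ² = 53.57² = 2869.7449; σ² + n·σ₀² = 2869.7449 + 5·21251.8084 = 109128.7869.
Posterior mean = (μ₀/σ₀² + n·x̄/σ²)/(1/σ₀² + n/σ²) = (σ²·μ₀ + σ₀²·n·x̄)/(σ² + n·σ₀²) = (2869.7449·369.89 + 21251.8084·1967.75)/109128.7869 = 42879735.920161/109128.7869 = 392.9278.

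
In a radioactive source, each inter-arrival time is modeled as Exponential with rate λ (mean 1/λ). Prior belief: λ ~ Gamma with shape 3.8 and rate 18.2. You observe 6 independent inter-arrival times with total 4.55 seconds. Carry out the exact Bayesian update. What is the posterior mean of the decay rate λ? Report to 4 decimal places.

With a Gamma(shape α, rate β) prior on the exponential rate λ, the posterior after n observations with total T = Σxᵢ is Gamma(α+n, β+T).
Posterior: Gamma(3.8+6, 18.2+4.55) = Gamma(9.8, 22.75).
Posterior mean of λ = α/β = 9.8/22.75 = 0.4308.

0.4308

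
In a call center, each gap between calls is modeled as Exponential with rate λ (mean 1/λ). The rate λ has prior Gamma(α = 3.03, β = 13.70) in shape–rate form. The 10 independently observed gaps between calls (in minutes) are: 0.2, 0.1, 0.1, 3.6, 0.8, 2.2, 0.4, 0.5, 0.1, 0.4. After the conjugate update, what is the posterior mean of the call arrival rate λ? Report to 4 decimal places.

0.5896

With a Gamma(shape α, rate β) prior on the exponential rate λ, the posterior after n observations with total T = Σxᵢ is Gamma(α+n, β+T).
Sum of observations T = 8.4 minutes; n = 10.
Posterior: Gamma(3.03+10, 13.70+8.4) = Gamma(13.03, 22.10).
Posterior mean of λ = α/β = 13.03/22.10 = 0.5896.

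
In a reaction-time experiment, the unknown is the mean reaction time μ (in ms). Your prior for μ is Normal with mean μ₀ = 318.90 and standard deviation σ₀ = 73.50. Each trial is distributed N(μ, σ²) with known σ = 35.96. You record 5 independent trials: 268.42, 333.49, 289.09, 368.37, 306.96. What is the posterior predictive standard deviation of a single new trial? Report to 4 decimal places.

For Normal data with known variance σ², a Normal(μ₀, σ₀²) prior on μ is conjugate. Posterior precision = 1/σ₀² + n/σ²; posterior mean is the precision-weighted average of μ₀ and x̄.
σ₀² = 73.50² = 5402.25, σ² = 35.96² = 1293.1216; σ² + n·σ₀² = 1293.1216 + 5·5402.25 = 28304.3716.
Posterior precision = 1/σ₀² + n/σ² = 1/5402.25 + 5/1293.1216 = (σ² + n·σ₀²)/(σ₀²σ²) = 28304.3716/(5402.25·1293.1216); posterior variance σₙ² = σ₀²σ²/(σ² + n·σ₀²) = 5402.25·1293.1216/28304.3716 = 246.808735.
Predictive variance for one new observation = σₙ² + σ² = 5402.25·1293.1216/28304.3716 + 1293.1216 = σ²·(σ₀² + 28304.3716)/28304.3716 = 1293.1216·33706.6216/28304.3716 = 1539.930335; SD = √(1293.1216·33706.6216/28304.3716) = 39.2419.

39.2419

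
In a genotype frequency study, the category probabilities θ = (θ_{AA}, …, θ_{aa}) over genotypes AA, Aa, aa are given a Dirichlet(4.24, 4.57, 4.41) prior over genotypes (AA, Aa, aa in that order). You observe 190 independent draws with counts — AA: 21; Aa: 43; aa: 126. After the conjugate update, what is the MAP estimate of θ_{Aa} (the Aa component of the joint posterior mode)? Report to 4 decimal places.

0.2326

The Dirichlet prior is conjugate to the Multinomial likelihood: each posterior αⱼ = prior αⱼ + observed count nⱼ.
Posterior concentration: (25.24, 47.57, 130.41), total = 203.22.
Joint mode component: (α_{Aa}−1)/(Σα−K) = 46.57/200.22 = 0.2326.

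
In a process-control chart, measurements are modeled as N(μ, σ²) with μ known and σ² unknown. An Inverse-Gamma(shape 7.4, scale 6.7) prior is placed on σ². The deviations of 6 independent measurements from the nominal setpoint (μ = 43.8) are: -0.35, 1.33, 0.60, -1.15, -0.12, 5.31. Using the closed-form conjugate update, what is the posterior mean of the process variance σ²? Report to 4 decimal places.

With known mean μ and an Inverse-Gamma(α, β) prior on σ², the Normal likelihood is conjugate: posterior is Inv-Gamma(α + n/2, β + Σ(xᵢ−μ)²/2).
Σ(xᵢ−μ)² = (-0.35)² + (1.33)² + (0.60)² + (-1.15)² + (-0.12)² + (5.31)² = 31.7844.
Posterior: Inv-Gamma(7.4 + 6/2, 6.7 + 31.7844/2) = Inv-Gamma(10.40, 22.59220).
E[σ²|data] = β/(α−1) = 22.59220/9.40 = 2.4034.

2.4034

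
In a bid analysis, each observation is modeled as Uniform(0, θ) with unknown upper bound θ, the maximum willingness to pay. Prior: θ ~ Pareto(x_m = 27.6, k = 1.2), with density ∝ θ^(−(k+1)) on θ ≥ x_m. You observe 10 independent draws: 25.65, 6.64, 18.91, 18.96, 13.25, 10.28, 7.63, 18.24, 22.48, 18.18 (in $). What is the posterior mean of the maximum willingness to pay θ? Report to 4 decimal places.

30.3059

A Pareto(scale x_m, shape k) prior on the upper bound θ of Uniform(0, θ) is conjugate: posterior is Pareto(max(x_m, max xᵢ), k + n).
Sample maximum = 25.65; prior scale x_m = 27.6 → posterior scale = max = 27.60.
Posterior shape = 1.2 + 10 = 11.2.
E[θ|data] = k·x_m/(k−1) = 11.2·27.60/10.2 = 30.3059.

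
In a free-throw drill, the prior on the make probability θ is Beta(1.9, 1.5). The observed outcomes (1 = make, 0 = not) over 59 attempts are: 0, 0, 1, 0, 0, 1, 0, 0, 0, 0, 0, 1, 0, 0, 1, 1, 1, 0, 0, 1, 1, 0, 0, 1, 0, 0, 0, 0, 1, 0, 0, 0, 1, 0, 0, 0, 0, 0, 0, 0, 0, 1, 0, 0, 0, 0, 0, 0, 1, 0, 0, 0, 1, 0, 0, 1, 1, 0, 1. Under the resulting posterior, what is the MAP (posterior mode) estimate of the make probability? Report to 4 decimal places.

The Beta prior is conjugate to a Binomial/Bernoulli likelihood; the update adds successes to α and failures to β.
Posterior: Beta(α+k, β+n−k) = Beta(1.9+17, 1.5+42) = Beta(18.9, 43.5).
Mode of Beta(a,b) for a,b>1 is (a−1)/(a+b−2) = 17.9/60.4 = 0.2964.

0.2964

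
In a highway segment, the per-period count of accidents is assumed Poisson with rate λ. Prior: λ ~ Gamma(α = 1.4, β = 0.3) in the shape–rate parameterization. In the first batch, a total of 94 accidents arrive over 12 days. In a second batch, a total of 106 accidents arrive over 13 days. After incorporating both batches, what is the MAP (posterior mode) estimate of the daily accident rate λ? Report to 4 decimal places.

7.9209

With a Gamma(shape α, rate β) prior, the Poisson likelihood is conjugate: the posterior is Gamma(α + ΣXᵢ, β + n).
After batch 1: Gamma(α+S, β+n) = Gamma(1.4+94, 0.3+12) = Gamma(95.4, 12.3).
After batch 2: Gamma(α+S, β+n) = Gamma(95.4+106, 12.3+13) = Gamma(201.4, 25.3).
Mode of Gamma(α,β) for α≥1 is (α−1)/β = 200.4/25.3 = 7.9209.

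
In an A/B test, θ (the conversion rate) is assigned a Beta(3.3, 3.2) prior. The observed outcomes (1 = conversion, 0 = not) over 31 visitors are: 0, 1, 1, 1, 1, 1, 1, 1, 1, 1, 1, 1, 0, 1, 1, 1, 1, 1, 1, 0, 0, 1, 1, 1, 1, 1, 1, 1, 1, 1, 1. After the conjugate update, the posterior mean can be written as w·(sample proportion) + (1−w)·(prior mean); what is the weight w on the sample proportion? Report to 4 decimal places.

0.8267

The Beta prior is conjugate to a Binomial/Bernoulli likelihood; the update adds successes to α and failures to β.
Posterior mean = (α₀+k)/(α₀+β₀+n) = [n/(α₀+β₀+n)]·(k/n) + [(α₀+β₀)/(α₀+β₀+n)]·α₀/(α₀+β₀), so only n and the prior enter the weight.
The weight on the data is w = n/(α₀+β₀+n) = 31/(3.3+3.2+31) = 31/37.5 = 0.8267.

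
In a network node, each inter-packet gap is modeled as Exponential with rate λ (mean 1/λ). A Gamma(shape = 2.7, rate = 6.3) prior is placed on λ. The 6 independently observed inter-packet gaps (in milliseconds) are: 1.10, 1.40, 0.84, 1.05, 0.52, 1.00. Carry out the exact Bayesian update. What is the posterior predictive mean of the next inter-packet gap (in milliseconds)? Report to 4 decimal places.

With a Gamma(shape α, rate β) prior on the exponential rate λ, the posterior after n observations with total T = Σxᵢ is Gamma(α+n, β+T).
Sum of observations T = 5.91 milliseconds; n = 6.
Posterior: Gamma(2.7+6, 6.3+5.91) = Gamma(8.7, 12.21).
The predictive distribution for the next observation is Lomax; its mean is β/(α−1) = 12.21/7.7 = 1.5857.

1.5857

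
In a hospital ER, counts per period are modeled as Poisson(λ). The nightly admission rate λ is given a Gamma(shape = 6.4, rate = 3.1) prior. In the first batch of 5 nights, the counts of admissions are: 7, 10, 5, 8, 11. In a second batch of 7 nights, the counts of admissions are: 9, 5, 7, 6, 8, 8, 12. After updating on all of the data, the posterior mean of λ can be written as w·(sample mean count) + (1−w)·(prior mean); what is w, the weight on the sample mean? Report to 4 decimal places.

With a Gamma(shape α, rate β) prior, the Poisson likelihood is conjugate: the posterior is Gamma(α + ΣXᵢ, β + n).
Total number of nights: n = 5 + 7 = 12.
Posterior mean = (α₀+S)/(β₀+n) = [n/(β₀+n)]·(S/n) + [β₀/(β₀+n)]·(α₀/β₀), so only n and β₀ enter the weight.
Weight on data w = n/(β₀+n) = 12/(3.1+12) = 12/15.1 = 0.7947.

0.7947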